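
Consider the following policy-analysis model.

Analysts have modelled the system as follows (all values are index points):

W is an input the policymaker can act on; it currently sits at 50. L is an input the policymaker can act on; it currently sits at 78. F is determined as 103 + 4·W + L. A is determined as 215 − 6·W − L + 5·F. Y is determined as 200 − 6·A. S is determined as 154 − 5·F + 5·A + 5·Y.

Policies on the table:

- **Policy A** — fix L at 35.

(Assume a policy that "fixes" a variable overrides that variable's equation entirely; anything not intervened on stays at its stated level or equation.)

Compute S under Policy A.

-39786

Policy A (L := 35):
  W = 50
  L = 35
  F = 103 + 4·50 + 35 = 338
  A = 215 − 6·50 − 35 + 5·338 = 1570
  Y = 200 − 6·1570 = -9220
  S = 154 − 5·338 + 5·1570 + 5·(-9220) = -39786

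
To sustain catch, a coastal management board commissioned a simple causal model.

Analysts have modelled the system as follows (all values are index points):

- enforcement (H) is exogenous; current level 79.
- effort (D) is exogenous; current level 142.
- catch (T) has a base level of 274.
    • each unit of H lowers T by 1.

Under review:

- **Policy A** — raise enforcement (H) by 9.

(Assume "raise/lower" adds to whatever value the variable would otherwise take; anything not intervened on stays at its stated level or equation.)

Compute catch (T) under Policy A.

Policy A (H + 9):
  H = 79 + 9 = 88
  T = 274 − 88 = 186

186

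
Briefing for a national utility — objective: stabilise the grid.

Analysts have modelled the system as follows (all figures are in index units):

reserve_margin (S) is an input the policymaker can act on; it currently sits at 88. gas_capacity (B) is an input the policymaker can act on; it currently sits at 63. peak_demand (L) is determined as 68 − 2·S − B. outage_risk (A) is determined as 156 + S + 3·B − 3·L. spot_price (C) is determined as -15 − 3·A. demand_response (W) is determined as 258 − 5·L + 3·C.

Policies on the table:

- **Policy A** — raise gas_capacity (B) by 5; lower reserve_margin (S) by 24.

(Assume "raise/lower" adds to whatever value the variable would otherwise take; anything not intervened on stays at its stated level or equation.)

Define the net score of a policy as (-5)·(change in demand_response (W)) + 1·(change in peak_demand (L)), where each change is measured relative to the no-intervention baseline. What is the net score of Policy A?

-5092

Baseline:
  S = 88
  B = 63
  L = 68 − 2·88 − 63 = -171
  A = 156 + 88 + 3·63 − 3·(-171) = 946
  C = -15 − 3·946 = -2853
  W = 258 − 5·(-171) + 3·(-2853) = -7446
Policy A (B + 5, S − 24):
  S = 88 − 24 = 64
  B = 63 + 5 = 68
  L = 68 − 2·64 − 68 = -128
  A = 156 + 64 + 3·68 − 3·(-128) = 808
  C = -15 − 3·808 = -2439
  W = 258 − 5·(-128) + 3·(-2439) = -6419
ΔW = -6419 − (-7446) = 1027; ΔL = -128 − (-171) = 43
Score = (-5)·1027 + 1·43 = -5092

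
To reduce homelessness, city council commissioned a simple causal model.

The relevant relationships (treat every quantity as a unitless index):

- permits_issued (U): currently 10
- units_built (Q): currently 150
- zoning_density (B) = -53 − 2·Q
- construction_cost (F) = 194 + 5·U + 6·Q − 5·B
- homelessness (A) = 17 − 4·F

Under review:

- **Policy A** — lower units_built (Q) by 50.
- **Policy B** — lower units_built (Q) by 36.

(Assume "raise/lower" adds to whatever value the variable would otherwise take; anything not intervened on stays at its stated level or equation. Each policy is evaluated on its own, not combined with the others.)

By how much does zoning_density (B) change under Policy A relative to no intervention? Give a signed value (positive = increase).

100

Baseline:
  Q = 150
  B = -53 − 2·150 = -353
Policy A (Q − 50):
  Q = 150 − 50 = 100
  B = -53 − 2·100 = -253
Change in B: -253 − (-353) = 100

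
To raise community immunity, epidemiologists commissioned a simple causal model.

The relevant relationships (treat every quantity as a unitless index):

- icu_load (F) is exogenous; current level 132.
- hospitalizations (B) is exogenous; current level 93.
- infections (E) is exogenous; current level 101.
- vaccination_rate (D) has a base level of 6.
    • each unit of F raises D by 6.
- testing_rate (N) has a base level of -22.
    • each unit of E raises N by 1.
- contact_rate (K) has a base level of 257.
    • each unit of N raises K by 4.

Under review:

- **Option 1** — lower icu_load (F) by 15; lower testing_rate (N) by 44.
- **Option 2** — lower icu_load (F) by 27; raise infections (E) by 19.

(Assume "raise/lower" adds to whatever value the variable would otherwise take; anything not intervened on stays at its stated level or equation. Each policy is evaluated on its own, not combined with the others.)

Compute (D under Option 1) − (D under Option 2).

Option 1 (F − 15, N − 44):
  F = 132 − 15 = 117
  D = 6 + 6·117 = 708
Option 2 (F − 27, E + 19):
  F = 132 − 27 = 105
  D = 6 + 6·105 = 636
D: 708 − 636 = 72

72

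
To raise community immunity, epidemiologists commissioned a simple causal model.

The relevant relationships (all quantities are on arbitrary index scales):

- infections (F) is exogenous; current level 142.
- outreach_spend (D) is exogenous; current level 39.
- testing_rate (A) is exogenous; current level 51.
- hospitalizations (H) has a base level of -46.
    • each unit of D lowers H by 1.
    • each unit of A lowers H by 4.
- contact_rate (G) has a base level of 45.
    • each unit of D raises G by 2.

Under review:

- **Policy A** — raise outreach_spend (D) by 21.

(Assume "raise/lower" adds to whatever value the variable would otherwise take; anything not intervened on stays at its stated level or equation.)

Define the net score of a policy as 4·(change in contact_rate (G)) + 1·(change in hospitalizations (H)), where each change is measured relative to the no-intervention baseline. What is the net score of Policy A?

Baseline:
  D = 39
  A = 51
  H = -46 − 39 − 4·51 = -289
  G = 45 + 2·39 = 123
Policy A (D + 21):
  D = 39 + 21 = 60
  A = 51
  H = -46 − 60 − 4·51 = -310
  G = 45 + 2·60 = 165
ΔG = 165 − 123 = 42; ΔH = -310 − (-289) = -21
Score = 4·42 + 1·(-21) = 147

147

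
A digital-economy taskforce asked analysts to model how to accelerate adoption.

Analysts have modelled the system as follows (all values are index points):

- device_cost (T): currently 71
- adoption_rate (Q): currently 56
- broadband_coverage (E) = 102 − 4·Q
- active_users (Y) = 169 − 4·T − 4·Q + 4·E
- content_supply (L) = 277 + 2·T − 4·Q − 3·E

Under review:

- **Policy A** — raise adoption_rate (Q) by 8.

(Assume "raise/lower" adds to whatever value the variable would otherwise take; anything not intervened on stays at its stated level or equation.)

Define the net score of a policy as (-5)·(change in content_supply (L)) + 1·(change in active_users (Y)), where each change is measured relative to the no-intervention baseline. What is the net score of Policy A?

-480

Baseline:
  T = 71
  Q = 56
  E = 102 − 4·56 = -122
  Y = 169 − 4·71 − 4·56 + 4·(-122) = -827
  L = 277 + 2·71 − 4·56 − 3·(-122) = 561
Policy A (Q + 8):
  T = 71
  Q = 56 + 8 = 64
  E = 102 − 4·64 = -154
  Y = 169 − 4·71 − 4·64 + 4·(-154) = -987
  L = 277 + 2·71 − 4·64 − 3·(-154) = 625
ΔL = 625 − 561 = 64; ΔY = -987 − (-827) = -160
Score = (-5)·64 + 1·(-160) = -480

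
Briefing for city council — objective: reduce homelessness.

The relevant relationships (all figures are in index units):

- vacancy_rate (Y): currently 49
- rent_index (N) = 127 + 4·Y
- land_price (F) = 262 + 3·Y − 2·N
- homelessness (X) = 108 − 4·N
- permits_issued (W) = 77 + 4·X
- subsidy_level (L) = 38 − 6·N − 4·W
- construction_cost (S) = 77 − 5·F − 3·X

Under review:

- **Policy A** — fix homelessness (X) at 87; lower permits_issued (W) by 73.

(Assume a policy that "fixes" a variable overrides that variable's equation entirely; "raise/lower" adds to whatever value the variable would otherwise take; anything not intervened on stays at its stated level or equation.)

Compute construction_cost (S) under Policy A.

Policy A (X := 87, W − 73):
  Y = 49
  N = 127 + 4·49 = 323
  F = 262 + 3·49 − 2·323 = -237
  X = 87
  S = 77 − 5·(-237) − 3·87 = 1001

1001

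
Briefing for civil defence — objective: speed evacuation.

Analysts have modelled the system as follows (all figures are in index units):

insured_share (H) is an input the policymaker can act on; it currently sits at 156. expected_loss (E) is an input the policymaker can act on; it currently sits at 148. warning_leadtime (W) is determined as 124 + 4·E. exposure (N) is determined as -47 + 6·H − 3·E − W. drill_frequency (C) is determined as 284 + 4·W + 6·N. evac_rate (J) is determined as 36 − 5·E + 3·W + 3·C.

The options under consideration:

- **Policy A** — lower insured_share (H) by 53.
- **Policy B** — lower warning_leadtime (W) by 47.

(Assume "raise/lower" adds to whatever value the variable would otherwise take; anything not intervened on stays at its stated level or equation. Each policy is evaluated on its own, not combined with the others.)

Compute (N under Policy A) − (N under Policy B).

-365

Policy A (H − 53):
  H = 156 − 53 = 103
  E = 148
  W = 124 + 4·148 = 716
  N = -47 + 6·103 − 3·148 − 716 = -589
Policy B (W − 47):
  H = 156
  E = 148
  W = 124 + 4·148 (−47 from intervention) = 669
  N = -47 + 6·156 − 3·148 − 669 = -224
N: -589 − (-224) = -365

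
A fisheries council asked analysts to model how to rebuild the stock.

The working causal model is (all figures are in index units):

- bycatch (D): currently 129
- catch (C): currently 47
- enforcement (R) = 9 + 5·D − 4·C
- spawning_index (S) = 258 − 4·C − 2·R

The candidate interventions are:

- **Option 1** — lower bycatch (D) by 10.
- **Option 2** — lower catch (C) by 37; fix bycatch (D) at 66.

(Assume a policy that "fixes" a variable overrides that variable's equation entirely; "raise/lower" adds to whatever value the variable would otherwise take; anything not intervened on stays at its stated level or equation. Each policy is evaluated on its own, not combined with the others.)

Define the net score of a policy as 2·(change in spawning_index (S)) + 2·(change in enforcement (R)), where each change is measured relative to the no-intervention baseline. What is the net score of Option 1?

100

Baseline:
  D = 129
  C = 47
  R = 9 + 5·129 − 4·47 = 466
  S = 258 − 4·47 − 2·466 = -862
Option 1 (D − 10):
  D = 129 − 10 = 119
  C = 47
  R = 9 + 5·119 − 4·47 = 416
  S = 258 − 4·47 − 2·416 = -762
ΔS = -762 − (-862) = 100; ΔR = 416 − 466 = -50
Score = 2·100 + 2·(-50) = 100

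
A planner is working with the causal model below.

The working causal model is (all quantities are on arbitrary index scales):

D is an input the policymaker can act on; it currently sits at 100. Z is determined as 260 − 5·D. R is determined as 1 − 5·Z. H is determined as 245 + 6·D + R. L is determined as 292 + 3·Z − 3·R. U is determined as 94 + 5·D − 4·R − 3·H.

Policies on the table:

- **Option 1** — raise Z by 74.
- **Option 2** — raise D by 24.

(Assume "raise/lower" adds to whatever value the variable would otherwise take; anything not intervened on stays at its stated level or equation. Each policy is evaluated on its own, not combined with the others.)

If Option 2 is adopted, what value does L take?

Option 2 (D + 24):
  D = 100 + 24 = 124
  Z = 260 − 5·124 = -360
  R = 1 − 5·(-360) = 1801
  L = 292 + 3·(-360) − 3·1801 = -6191

-6191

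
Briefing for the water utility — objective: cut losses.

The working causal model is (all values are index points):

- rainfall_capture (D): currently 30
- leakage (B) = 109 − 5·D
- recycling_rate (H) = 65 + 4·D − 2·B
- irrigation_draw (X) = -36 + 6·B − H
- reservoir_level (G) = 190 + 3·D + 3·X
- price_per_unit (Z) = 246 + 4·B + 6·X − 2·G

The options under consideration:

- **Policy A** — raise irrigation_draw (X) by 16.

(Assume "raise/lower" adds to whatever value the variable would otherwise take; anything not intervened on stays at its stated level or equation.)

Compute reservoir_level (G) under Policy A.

Policy A (X + 16):
  D = 30
  B = 109 − 5·30 = -41
  H = 65 + 4·30 − 2·(-41) = 267
  X = -36 + 6·(-41) − 267 (+16 from intervention) = -533
  G = 190 + 3·30 + 3·(-533) = -1319

-1319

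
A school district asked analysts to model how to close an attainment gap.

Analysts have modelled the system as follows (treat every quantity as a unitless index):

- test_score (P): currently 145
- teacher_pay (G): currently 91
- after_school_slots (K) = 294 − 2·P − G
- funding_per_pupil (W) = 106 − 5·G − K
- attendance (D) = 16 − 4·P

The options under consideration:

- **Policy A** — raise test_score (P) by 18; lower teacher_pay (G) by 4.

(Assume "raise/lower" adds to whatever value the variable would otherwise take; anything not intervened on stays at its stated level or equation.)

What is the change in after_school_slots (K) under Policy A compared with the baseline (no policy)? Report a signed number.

-32

Baseline:
  P = 145
  G = 91
  K = 294 − 2·145 − 91 = -87
Policy A (P + 18, G − 4):
  P = 145 + 18 = 163
  G = 91 − 4 = 87
  K = 294 − 2·163 − 87 = -119
Change in K: -119 − (-87) = -32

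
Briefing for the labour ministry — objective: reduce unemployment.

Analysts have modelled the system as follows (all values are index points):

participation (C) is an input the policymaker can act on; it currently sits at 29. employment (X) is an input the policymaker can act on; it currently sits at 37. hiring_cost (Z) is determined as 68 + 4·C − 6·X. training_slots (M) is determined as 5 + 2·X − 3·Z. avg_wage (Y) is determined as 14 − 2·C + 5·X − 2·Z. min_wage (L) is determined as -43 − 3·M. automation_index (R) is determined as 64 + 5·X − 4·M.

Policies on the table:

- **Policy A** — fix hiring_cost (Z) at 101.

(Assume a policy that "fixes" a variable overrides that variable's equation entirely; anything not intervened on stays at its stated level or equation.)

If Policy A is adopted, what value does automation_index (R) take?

Policy A (Z := 101):
  C = 29
  X = 37
  Z = 101
  M = 5 + 2·37 − 3·101 = -224
  R = 64 + 5·37 − 4·(-224) = 1145

1145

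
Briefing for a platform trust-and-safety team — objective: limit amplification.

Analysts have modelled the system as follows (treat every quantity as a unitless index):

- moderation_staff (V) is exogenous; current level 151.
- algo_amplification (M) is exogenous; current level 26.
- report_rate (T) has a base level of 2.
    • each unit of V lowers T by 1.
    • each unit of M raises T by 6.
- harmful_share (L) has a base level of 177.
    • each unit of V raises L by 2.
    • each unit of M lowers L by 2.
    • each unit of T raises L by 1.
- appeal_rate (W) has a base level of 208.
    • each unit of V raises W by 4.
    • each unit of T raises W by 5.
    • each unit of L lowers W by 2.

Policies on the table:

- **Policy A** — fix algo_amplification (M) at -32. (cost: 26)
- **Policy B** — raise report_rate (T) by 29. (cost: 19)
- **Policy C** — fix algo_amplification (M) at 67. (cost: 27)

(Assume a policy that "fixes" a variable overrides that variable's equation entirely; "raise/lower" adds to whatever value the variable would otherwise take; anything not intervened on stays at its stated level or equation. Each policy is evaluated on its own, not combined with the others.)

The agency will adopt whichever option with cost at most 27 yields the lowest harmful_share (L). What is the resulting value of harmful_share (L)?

202

Policy A (M := -32):
  V = 151
  M = -32
  T = 2 − 151 + 6·(-32) = -341
  L = 177 + 2·151 − 2·(-32) + (-341) = 202
Policy B (T + 29):
  V = 151
  M = 26
  T = 2 − 151 + 6·26 (+29 from intervention) = 36
  L = 177 + 2·151 − 2·26 + 36 = 463
Policy C (M := 67):
  V = 151
  M = 67
  T = 2 − 151 + 6·67 = 253
  L = 177 + 2·151 − 2·67 + 253 = 598
Comparing — Policy A: L=202, Policy B: L=463, Policy C: L=598. Lowest is 202 (Policy A).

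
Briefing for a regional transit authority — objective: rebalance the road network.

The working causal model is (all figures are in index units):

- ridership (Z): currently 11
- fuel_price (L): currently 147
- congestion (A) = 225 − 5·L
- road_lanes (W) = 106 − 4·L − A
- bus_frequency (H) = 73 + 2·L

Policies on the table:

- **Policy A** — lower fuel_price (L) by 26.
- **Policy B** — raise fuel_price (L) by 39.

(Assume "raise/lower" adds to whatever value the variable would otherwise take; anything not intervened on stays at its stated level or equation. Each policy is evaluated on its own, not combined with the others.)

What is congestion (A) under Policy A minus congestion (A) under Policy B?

325

Policy A (L − 26):
  L = 147 − 26 = 121
  A = 225 − 5·121 = -380
Policy B (L + 39):
  L = 147 + 39 = 186
  A = 225 − 5·186 = -705
A: -380 − (-705) = 325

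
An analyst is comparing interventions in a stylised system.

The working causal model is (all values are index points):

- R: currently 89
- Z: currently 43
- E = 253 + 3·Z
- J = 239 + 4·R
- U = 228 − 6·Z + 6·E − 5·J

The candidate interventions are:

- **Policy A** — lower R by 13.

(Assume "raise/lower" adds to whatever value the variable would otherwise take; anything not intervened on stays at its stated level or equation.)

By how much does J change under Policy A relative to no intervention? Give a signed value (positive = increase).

Baseline:
  R = 89
  J = 239 + 4·89 = 595
Policy A (R − 13):
  R = 89 − 13 = 76
  J = 239 + 4·76 = 543
Change in J: 543 − 595 = -52

-52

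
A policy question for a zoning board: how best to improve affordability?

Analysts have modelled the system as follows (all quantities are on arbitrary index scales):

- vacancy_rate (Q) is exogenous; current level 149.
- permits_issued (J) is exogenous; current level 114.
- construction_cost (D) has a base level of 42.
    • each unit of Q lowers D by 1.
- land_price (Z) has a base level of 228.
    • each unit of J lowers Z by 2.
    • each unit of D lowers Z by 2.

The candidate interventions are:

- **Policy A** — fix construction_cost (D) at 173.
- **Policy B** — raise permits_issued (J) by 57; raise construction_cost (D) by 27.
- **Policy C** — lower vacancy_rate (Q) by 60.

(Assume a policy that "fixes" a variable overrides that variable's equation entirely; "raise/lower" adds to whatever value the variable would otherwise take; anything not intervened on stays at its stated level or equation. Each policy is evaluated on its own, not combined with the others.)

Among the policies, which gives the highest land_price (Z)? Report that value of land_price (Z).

94

Policy A (D := 173):
  Q = 149
  J = 114
  D = 173
  Z = 228 − 2·114 − 2·173 = -346
Policy B (J + 57, D + 27):
  Q = 149
  J = 114 + 57 = 171
  D = 42 − 149 (+27 from intervention) = -80
  Z = 228 − 2·171 − 2·(-80) = 46
Policy C (Q − 60):
  Q = 149 − 60 = 89
  J = 114
  D = 42 − 89 = -47
  Z = 228 − 2·114 − 2·(-47) = 94
Comparing — Policy A: Z=-346, Policy B: Z=46, Policy C: Z=94. Highest is 94 (Policy C).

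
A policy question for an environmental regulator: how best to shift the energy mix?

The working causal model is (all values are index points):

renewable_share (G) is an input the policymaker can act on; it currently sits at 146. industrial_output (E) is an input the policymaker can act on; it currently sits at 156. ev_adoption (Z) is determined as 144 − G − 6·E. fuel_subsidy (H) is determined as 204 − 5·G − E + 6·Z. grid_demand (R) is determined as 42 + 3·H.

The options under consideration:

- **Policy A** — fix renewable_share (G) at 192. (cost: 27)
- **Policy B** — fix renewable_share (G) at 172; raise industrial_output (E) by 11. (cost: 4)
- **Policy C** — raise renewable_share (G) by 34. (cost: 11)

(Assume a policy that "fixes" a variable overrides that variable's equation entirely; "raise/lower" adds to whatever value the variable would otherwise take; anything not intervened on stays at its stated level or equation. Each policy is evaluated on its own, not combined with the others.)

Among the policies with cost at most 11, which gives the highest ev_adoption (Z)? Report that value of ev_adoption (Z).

-972

Policy B (G := 172, E + 11):
  G = 172
  E = 156 + 11 = 167
  Z = 144 − 172 − 6·167 = -1030
Policy C (G + 34):
  G = 146 + 34 = 180
  E = 156
  Z = 144 − 180 − 6·156 = -972
Comparing — Policy B: Z=-1030, Policy C: Z=-972. Highest is -972 (Policy C).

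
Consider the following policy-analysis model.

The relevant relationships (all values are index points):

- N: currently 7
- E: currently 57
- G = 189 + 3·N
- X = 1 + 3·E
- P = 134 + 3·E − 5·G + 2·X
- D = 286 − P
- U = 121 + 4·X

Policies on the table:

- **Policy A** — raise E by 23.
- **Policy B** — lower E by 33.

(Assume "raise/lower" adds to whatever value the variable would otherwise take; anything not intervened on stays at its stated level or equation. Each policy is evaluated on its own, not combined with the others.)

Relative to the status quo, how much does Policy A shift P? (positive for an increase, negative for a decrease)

Baseline:
  N = 7
  E = 57
  G = 189 + 3·7 = 210
  X = 1 + 3·57 = 172
  P = 134 + 3·57 − 5·210 + 2·172 = -401
Policy A (E + 23):
  N = 7
  E = 57 + 23 = 80
  G = 189 + 3·7 = 210
  X = 1 + 3·80 = 241
  P = 134 + 3·80 − 5·210 + 2·241 = -194
Change in P: -194 − (-401) = 207

207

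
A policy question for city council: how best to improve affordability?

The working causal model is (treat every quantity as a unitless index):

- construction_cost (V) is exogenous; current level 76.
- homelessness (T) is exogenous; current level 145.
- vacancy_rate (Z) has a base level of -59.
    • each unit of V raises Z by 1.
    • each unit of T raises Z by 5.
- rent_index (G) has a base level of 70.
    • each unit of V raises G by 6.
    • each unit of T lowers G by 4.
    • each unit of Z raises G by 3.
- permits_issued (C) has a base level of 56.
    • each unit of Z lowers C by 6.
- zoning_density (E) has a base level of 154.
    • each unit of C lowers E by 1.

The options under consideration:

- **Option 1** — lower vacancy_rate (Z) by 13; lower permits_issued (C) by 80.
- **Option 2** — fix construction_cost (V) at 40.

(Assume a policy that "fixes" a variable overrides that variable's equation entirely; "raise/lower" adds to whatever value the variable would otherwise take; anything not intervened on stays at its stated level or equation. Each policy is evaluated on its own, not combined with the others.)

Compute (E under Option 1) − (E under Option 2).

218

Option 1 (Z − 13, C − 80):
  V = 76
  T = 145
  Z = -59 + 76 + 5·145 (−13 from intervention) = 729
  C = 56 − 6·729 (−80 from intervention) = -4398
  E = 154 − (-4398) = 4552
Option 2 (V := 40):
  V = 40
  T = 145
  Z = -59 + 40 + 5·145 = 706
  C = 56 − 6·706 = -4180
  E = 154 − (-4180) = 4334
E: 4552 − 4334 = 218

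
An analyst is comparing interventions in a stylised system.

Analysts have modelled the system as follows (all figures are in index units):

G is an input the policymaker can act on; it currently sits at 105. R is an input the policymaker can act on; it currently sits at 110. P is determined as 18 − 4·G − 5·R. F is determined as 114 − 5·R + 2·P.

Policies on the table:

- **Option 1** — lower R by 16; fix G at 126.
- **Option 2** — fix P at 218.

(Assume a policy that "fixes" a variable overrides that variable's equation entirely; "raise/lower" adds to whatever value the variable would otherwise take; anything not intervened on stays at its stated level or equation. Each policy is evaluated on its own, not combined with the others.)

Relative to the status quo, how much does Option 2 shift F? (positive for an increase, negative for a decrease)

Baseline:
  G = 105
  R = 110
  P = 18 − 4·105 − 5·110 = -952
  F = 114 − 5·110 + 2·(-952) = -2340
Option 2 (P := 218):
  G = 105
  R = 110
  P = 218
  F = 114 − 5·110 + 2·218 = 0
Change in F: 0 − (-2340) = 2340

2340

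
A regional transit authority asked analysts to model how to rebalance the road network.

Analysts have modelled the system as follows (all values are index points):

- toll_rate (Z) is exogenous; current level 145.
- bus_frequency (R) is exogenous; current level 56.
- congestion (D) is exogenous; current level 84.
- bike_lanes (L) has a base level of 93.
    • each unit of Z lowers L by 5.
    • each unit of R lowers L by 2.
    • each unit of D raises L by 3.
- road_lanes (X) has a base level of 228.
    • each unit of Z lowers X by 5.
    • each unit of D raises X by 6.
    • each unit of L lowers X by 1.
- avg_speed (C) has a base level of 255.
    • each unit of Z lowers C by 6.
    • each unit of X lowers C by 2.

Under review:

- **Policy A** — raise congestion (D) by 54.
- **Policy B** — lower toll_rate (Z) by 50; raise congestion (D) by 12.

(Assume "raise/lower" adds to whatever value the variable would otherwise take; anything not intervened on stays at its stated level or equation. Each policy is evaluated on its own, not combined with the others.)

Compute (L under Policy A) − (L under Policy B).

Policy A (D + 54):
  Z = 145
  R = 56
  D = 84 + 54 = 138
  L = 93 − 5·145 − 2·56 + 3·138 = -330
Policy B (Z − 50, D + 12):
  Z = 145 − 50 = 95
  R = 56
  D = 84 + 12 = 96
  L = 93 − 5·95 − 2·56 + 3·96 = -206
L: -330 − (-206) = -124

-124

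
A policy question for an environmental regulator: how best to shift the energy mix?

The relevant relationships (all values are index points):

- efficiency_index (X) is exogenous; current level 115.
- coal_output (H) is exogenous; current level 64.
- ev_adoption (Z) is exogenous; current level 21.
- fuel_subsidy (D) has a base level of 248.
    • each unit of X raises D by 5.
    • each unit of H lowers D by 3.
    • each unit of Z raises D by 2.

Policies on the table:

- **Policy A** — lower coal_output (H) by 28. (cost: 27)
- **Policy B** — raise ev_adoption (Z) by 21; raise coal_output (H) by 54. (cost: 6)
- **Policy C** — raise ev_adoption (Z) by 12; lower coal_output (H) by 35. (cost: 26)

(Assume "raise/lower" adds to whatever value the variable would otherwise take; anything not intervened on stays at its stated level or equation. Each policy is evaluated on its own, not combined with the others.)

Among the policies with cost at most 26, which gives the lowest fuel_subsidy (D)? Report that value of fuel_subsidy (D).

Policy B (Z + 21, H + 54):
  X = 115
  H = 64 + 54 = 118
  Z = 21 + 21 = 42
  D = 248 + 5·115 − 3·118 + 2·42 = 553
Policy C (Z + 12, H − 35):
  X = 115
  H = 64 − 35 = 29
  Z = 21 + 12 = 33
  D = 248 + 5·115 − 3·29 + 2·33 = 802
Comparing — Policy B: D=553, Policy C: D=802. Lowest is 553 (Policy B).

553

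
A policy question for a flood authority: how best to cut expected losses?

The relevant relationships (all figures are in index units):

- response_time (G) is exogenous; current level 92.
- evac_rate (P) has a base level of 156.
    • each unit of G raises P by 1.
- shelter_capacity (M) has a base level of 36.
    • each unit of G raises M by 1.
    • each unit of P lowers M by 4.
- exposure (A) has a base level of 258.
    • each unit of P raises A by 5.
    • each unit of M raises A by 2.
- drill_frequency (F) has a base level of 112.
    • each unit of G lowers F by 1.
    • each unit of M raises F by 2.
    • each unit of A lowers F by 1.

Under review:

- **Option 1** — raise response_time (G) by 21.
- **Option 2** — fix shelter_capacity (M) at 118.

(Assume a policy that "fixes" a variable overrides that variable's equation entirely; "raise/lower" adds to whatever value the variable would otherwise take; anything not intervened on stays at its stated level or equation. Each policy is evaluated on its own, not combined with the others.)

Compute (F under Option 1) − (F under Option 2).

-126

Option 1 (G + 21):
  G = 92 + 21 = 113
  P = 156 + 113 = 269
  M = 36 + 113 − 4·269 = -927
  A = 258 + 5·269 + 2·(-927) = -251
  F = 112 − 113 + 2·(-927) − (-251) = -1604
Option 2 (M := 118):
  G = 92
  P = 156 + 92 = 248
  M = 118
  A = 258 + 5·248 + 2·118 = 1734
  F = 112 − 92 + 2·118 − 1734 = -1478
F: -1604 − (-1478) = -126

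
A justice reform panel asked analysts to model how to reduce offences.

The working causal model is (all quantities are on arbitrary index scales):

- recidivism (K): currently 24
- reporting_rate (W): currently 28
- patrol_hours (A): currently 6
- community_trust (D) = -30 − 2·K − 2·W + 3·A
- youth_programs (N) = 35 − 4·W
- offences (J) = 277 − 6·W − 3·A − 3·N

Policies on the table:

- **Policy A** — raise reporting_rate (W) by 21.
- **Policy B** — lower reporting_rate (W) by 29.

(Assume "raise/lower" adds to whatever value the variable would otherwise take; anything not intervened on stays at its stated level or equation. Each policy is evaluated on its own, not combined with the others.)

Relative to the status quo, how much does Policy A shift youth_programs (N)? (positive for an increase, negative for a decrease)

-84

Baseline:
  W = 28
  N = 35 − 4·28 = -77
Policy A (W + 21):
  W = 28 + 21 = 49
  N = 35 − 4·49 = -161
Change in N: -161 − (-77) = -84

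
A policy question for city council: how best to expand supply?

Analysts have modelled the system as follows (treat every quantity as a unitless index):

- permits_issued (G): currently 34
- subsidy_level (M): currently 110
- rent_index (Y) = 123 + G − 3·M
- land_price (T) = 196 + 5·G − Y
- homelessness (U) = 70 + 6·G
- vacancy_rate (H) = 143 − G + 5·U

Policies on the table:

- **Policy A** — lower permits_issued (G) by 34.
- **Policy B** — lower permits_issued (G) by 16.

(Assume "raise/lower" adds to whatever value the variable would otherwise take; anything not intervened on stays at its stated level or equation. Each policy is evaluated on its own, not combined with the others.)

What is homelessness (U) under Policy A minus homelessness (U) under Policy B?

-108

Policy A (G − 34):
  G = 34 − 34 = 0
  U = 70 + 6·0 = 70
Policy B (G − 16):
  G = 34 − 16 = 18
  U = 70 + 6·18 = 178
U: 70 − 178 = -108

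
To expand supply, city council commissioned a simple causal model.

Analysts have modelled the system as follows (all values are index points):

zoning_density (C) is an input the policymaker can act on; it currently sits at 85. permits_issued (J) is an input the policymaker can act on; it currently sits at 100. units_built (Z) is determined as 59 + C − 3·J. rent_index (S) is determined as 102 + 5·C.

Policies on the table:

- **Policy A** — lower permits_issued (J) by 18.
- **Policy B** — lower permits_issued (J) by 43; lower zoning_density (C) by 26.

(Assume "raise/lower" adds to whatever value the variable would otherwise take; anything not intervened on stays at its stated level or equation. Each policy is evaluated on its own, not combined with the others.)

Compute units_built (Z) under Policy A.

-102

Policy A (J − 18):
  C = 85
  J = 100 − 18 = 82
  Z = 59 + 85 − 3·82 = -102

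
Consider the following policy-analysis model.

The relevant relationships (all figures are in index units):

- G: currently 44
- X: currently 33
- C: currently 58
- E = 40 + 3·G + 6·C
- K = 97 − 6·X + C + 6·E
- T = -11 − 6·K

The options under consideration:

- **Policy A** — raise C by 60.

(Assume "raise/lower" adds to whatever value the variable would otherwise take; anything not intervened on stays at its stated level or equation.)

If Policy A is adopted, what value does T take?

-31793

Policy A (C + 60):
  G = 44
  X = 33
  C = 58 + 60 = 118
  E = 40 + 3·44 + 6·118 = 880
  K = 97 − 6·33 + 118 + 6·880 = 5297
  T = -11 − 6·5297 = -31793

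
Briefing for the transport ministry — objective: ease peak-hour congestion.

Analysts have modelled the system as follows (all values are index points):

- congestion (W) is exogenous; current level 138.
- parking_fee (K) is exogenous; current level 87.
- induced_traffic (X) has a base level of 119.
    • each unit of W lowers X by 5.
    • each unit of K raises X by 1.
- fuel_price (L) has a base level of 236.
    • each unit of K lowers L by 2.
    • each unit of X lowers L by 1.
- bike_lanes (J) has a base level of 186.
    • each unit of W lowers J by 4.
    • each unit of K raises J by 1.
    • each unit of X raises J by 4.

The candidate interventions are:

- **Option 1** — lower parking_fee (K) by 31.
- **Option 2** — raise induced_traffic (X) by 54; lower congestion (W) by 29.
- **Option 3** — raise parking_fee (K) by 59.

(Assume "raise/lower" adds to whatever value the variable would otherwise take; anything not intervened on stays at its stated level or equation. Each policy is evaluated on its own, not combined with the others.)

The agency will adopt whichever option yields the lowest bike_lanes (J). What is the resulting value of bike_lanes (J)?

Option 1 (K − 31):
  W = 138
  K = 87 − 31 = 56
  X = 119 − 5·138 + 56 = -515
  J = 186 − 4·138 + 56 + 4·(-515) = -2370
Option 2 (X + 54, W − 29):
  W = 138 − 29 = 109
  K = 87
  X = 119 − 5·109 + 87 (+54 from intervention) = -285
  J = 186 − 4·109 + 87 + 4·(-285) = -1303
Option 3 (K + 59):
  W = 138
  K = 87 + 59 = 146
  X = 119 − 5·138 + 146 = -425
  J = 186 − 4·138 + 146 + 4·(-425) = -1920
Comparing — Option 1: J=-2370, Option 2: J=-1303, Option 3: J=-1920. Lowest is -2370 (Option 1).

-2370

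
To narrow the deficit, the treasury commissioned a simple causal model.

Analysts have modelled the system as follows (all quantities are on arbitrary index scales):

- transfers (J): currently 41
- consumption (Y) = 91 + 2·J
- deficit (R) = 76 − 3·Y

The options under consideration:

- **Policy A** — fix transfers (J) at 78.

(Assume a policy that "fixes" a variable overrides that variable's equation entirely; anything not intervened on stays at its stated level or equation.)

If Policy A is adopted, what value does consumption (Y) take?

Policy A (J := 78):
  J = 78
  Y = 91 + 2·78 = 247

247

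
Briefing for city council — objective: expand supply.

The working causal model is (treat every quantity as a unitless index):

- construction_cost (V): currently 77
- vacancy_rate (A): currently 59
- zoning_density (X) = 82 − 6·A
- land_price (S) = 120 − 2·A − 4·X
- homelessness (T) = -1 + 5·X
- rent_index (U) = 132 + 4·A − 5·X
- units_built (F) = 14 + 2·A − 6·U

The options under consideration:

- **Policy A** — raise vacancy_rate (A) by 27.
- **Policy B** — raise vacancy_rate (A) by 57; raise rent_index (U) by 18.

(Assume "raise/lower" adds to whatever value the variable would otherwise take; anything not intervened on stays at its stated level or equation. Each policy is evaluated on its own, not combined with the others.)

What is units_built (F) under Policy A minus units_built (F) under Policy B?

Policy A (A + 27):
  A = 59 + 27 = 86
  X = 82 − 6·86 = -434
  U = 132 + 4·86 − 5·(-434) = 2646
  F = 14 + 2·86 − 6·2646 = -15690
Policy B (A + 57, U + 18):
  A = 59 + 57 = 116
  X = 82 − 6·116 = -614
  U = 132 + 4·116 − 5·(-614) (+18 from intervention) = 3684
  F = 14 + 2·116 − 6·3684 = -21858
F: -15690 − (-21858) = 6168

6168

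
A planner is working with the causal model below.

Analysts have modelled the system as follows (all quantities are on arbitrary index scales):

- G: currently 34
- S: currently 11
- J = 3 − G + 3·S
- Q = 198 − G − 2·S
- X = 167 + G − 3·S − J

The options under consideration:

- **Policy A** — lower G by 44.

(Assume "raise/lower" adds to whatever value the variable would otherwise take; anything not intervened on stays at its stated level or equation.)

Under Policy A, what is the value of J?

Policy A (G − 44):
  G = 34 − 44 = -10
  S = 11
  J = 3 − (-10) + 3·11 = 46

46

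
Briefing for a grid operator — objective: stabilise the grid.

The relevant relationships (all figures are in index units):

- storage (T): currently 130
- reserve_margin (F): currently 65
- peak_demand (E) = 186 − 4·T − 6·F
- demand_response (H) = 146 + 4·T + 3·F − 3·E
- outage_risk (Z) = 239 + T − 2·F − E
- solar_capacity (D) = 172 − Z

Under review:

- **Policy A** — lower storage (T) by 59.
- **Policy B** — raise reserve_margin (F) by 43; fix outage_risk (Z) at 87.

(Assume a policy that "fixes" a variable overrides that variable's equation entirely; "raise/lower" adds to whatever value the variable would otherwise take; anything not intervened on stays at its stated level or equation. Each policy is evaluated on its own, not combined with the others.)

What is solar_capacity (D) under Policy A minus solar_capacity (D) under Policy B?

Policy A (T − 59):
  T = 130 − 59 = 71
  F = 65
  E = 186 − 4·71 − 6·65 = -488
  Z = 239 + 71 − 2·65 − (-488) = 668
  D = 172 − 668 = -496
Policy B (F + 43, Z := 87):
  T = 130
  F = 65 + 43 = 108
  E = 186 − 4·130 − 6·108 = -982
  Z = 87
  D = 172 − 87 = 85
D: -496 − 85 = -581

-581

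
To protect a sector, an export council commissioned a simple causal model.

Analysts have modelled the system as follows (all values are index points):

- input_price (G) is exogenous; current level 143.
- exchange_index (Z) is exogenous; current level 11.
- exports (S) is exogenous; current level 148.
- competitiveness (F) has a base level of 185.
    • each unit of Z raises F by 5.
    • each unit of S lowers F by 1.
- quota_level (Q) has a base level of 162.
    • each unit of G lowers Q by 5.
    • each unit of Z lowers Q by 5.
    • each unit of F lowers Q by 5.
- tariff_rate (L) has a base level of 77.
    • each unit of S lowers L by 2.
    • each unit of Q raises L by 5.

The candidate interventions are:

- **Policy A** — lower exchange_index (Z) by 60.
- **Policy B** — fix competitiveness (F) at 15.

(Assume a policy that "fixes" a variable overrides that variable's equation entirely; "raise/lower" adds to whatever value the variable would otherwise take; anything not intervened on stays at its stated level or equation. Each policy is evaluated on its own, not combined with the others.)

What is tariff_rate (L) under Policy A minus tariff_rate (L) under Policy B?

7075

Policy A (Z − 60):
  G = 143
  Z = 11 − 60 = -49
  S = 148
  F = 185 + 5·(-49) − 148 = -208
  Q = 162 − 5·143 − 5·(-49) − 5·(-208) = 732
  L = 77 − 2·148 + 5·732 = 3441
Policy B (F := 15):
  G = 143
  Z = 11
  S = 148
  F = 15
  Q = 162 − 5·143 − 5·11 − 5·15 = -683
  L = 77 − 2·148 + 5·(-683) = -3634
L: 3441 − (-3634) = 7075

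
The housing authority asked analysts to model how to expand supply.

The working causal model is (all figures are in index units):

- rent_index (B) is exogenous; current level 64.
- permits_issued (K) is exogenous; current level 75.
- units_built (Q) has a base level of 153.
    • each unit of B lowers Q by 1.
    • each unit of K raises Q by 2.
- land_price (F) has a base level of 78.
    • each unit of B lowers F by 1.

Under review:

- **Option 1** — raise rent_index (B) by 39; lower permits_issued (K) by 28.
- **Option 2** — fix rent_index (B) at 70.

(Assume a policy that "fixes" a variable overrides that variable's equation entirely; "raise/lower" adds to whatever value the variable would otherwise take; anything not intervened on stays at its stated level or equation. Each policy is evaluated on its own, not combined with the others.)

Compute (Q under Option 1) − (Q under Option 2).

Option 1 (B + 39, K − 28):
  B = 64 + 39 = 103
  K = 75 − 28 = 47
  Q = 153 − 103 + 2·47 = 144
Option 2 (B := 70):
  B = 70
  K = 75
  Q = 153 − 70 + 2·75 = 233
Q: 144 − 233 = -89

-89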